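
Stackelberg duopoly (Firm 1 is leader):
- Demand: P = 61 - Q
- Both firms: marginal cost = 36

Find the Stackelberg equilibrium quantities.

q₁* (leader) = 12.5, q₂* (follower) = 6.25

Work:
Follower's reaction: q₂ = (a - c - q₁)/2
Leader substitutes: π₁ = q₁·(a - q₁ - (a-c-q₁)/2 - c)
FOC: q₁* = (61 - 36)/2 = 12.50
Then: q₂* = (61 - 36 - 12.5)/2 = 6.25
Leader has first-mover advantage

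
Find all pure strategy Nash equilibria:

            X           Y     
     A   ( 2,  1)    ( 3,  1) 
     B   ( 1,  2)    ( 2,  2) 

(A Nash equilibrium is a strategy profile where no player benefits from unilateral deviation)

Nash equilibrium: (A, X), (A, Y)

Work:
Best responses:
  P1 vs X: payoffs [2, 1] → best response A (payoff 2)
  P1 vs Y: payoffs [3, 2] → best response A (payoff 3)
  P2 vs A: payoffs [1, 1] → best response X/Y (payoff 1)
  P2 vs B: payoffs [2, 2] → best response X/Y (payoff 2)
Mutual best responses: (A,X), (A,Y) → Nash equilibria.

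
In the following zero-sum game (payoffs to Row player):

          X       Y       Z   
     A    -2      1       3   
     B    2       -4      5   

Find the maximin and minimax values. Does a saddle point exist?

Maximin = -2, Minimax = 1, Saddle: False

Work:
Row minimums: [-2, -4] → maximin = -2
Column maximums: [2, 1, 5] → minimax = 1
No saddle point (maximin ≠ minimax). Mixed strategy needed.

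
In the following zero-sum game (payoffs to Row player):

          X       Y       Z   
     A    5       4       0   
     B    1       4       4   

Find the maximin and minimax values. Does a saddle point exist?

Maximin = 1, Minimax = 4, Saddle: False

Work:
Row minimums: [0, 1] → maximin = 1
Column maximums: [5, 4, 4] → minimax = 4
No saddle point (maximin ≠ minimax). Mixed strategy needed.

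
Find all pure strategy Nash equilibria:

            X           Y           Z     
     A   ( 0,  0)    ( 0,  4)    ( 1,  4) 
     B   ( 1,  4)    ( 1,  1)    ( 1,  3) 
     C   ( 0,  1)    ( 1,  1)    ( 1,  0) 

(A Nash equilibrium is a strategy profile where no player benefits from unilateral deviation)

Nash equilibrium: (A, Z), (B, X), (C, Y)

Work:
Best responses:
  P1 vs X: payoffs [0, 1, 0] → best response B (payoff 1)
  P1 vs Y: payoffs [0, 1, 1] → best response B/C (payoff 1)
  P1 vs Z: payoffs [1, 1, 1] → best response A/B/C (payoff 1)
  P2 vs A: payoffs [0, 4, 4] → best response Y/Z (payoff 4)
  P2 vs B: payoffs [4, 1, 3] → best response X (payoff 4)
  P2 vs C: payoffs [1, 1, 0] → best response X/Y (payoff 1)
Mutual best responses: (A,Z), (B,X), (C,Y) → Nash equilibria.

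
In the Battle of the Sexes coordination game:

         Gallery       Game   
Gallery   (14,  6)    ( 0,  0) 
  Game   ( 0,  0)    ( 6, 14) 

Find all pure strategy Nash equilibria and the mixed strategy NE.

Pure NE: (Gallery, Gallery) and (Game, Game); Mixed NE: p = 0.7, q = 0.3

Work:
Check pure NE:
(Gallery, Gallery): (14, 6) - no unilateral deviation beneficial
(Game, Game): (6, 14) - no unilateral deviation beneficial
Mixed NE: P1 plays Gallery with p = 0.7, P2 plays Gallery with q = 0.3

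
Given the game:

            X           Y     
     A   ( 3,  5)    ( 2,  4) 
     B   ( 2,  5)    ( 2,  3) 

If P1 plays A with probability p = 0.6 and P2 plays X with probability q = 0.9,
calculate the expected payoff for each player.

E[P1] = 2.54, E[P2] = 4.86

Work:
E[P1] = p·q·π₁(A,X) + p·(1-q)·π₁(A,Y) + (1-p)·q·π₁(B,X) + (1-p)·(1-q)·π₁(B,Y)
= 0.6·0.9·3 + 0.6·0.1·2 + 0.4·0.9·2 + 0.4·0.1·2
= 2.54

E[P2] = 4.86 (similar calculation)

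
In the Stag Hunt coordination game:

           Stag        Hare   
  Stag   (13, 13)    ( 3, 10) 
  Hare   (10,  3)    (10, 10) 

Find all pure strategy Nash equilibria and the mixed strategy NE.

Pure NE: (Stag, Stag) and (Hare, Hare); Mixed NE: p = 0.7, q = 0.7

Work:
Check pure NE:
(Stag, Stag): (13, 13) - no unilateral deviation beneficial
(Hare, Hare): (10, 10) - no unilateral deviation beneficial
Mixed NE: P1 plays Stag with p = 0.7, P2 plays Stag with q = 0.7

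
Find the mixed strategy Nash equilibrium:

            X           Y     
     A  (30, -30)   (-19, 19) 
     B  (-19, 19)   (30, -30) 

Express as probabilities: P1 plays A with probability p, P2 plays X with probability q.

p = 0.5, q = 0.5

Work:
Find probabilities that make opponent indifferent:
P2 chooses q to make P1 indifferent between A and B
P1 chooses p to make P2 indifferent between X and Y
Mixed NE: P1 plays (A: 0.5, B: 0.5), P2 plays (X: 0.5, Y: 0.5)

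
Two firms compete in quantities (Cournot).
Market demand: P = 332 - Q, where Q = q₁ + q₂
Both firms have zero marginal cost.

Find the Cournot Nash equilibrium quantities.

q₁* = q₂* = 110.67; P* = 110.67

Work:
Profit: π_i = P·q_i = (a - q_i - q_j)·q_i
FOC: ∂π_i/∂q_i = a - 2q_i - q_j = 0
Reaction function: q_i = (332 - q_j)/2
Symmetry: q* = 332/3 = 110.67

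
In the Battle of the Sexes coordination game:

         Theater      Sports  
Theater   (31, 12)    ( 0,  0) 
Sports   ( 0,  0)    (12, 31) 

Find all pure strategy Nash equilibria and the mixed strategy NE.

Pure NE: (Theater, Theater) and (Sports, Sports); Mixed NE: p = 0.7209, q = 0.2791

Work:
Check pure NE:
(Theater, Theater): (31, 12) - no unilateral deviation beneficial
(Sports, Sports): (12, 31) - no unilateral deviation beneficial
Mixed NE: P1 plays Theater with p = 0.7209, P2 plays Theater with q = 0.2791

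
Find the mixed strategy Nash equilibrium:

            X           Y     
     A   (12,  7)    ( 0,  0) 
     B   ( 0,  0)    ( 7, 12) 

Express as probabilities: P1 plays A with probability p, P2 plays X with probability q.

p = 0.6316, q = 0.3684

Work:
Find probabilities that make opponent indifferent:
P2 chooses q to make P1 indifferent between A and B
P1 chooses p to make P2 indifferent between X and Y
Mixed NE: P1 plays (A: 0.6316, B: 0.3684), P2 plays (X: 0.3684, Y: 0.6316)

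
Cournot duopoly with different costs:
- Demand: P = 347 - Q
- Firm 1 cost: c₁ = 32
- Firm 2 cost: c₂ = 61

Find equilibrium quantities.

q₁* = 114.67, q₂* = 85.67

Work:
Reaction: q₁ = (347 - 32 - q₂)/2
Reaction: q₂ = (347 - 61 - q₁)/2
Solve simultaneously:
q₁* = (347 - 2×32 + 61)/3 = 114.67
q₂* = (347 - 2×61 + 32)/3 = 85.67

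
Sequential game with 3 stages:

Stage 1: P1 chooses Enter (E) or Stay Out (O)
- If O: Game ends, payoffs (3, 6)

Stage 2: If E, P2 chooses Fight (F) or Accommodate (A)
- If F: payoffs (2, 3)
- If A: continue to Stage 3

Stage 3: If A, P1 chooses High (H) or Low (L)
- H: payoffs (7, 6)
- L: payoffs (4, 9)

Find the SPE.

SPE: (E, A, H); Outcome (7, 6)

Work:
Stage 3: P1 chooses H (7 vs 4)
Stage 2: P2: F->3, A->6 (anticipating H). Choose A
Stage 1: P1: O->3, E->7 (anticipating A, H). Choose E
SPE path: E -> A -> H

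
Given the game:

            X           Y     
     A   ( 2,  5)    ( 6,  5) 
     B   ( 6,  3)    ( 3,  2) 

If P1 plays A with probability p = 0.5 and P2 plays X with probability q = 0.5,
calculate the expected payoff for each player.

E[P1] = 4.25, E[P2] = 3.75

Work:
E[P1] = p·q·π₁(A,X) + p·(1-q)·π₁(A,Y) + (1-p)·q·π₁(B,X) + (1-p)·(1-q)·π₁(B,Y)
= 0.5·0.5·2 + 0.5·0.5·6 + 0.5·0.5·6 + 0.5·0.5·3
= 4.25

E[P2] = 3.75 (similar calculation)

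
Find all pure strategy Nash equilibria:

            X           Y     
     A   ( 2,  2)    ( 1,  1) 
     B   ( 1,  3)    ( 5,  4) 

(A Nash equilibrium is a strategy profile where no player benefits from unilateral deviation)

Nash equilibrium: (A, X), (B, Y)

Work:
Best responses:
  P1 vs X: payoffs [2, 1] → best response A (payoff 2)
  P1 vs Y: payoffs [1, 5] → best response B (payoff 5)
  P2 vs A: payoffs [2, 1] → best response X (payoff 2)
  P2 vs B: payoffs [3, 4] → best response Y (payoff 4)
Mutual best responses: (A,X), (B,Y) → Nash equilibria.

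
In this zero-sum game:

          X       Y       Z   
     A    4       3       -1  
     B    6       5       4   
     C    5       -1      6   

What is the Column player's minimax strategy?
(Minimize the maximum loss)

Column should play Y, value = 5

Work:
Column player minimizes Row's maximum payoff:
Column X: max payoff to Row = 6
Column Y: max payoff to Row = 5
Column Z: max payoff to Row = 6
Minimum is 5, achieved by column Y.
Minimax strategy: Y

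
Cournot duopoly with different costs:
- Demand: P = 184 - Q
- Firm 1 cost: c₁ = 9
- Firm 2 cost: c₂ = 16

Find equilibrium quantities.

q₁* = 60.67, q₂* = 53.67

Work:
Reaction: q₁ = (184 - 9 - q₂)/2
Reaction: q₂ = (184 - 16 - q₁)/2
Solve simultaneously:
q₁* = (184 - 2×9 + 16)/3 = 60.67
q₂* = (184 - 2×16 + 9)/3 = 53.67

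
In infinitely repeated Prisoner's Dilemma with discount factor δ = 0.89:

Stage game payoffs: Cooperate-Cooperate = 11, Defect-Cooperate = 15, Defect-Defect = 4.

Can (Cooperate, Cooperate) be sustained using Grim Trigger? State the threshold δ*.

δ* = 0.3636; since δ = 0.89 ≥ 0.3636, cooperation can be sustained

Work:
For Grim Trigger:
Cooperate forever: 11/(1-δ)
Defect then punished: 15 + 4·δ/(1-δ)
Need: 11/(1-δ) ≥ 15 + 4·δ/(1-δ)
Solving: δ ≥ (T-R)/(T-P) = (15-11)/(15-4) = 0.3636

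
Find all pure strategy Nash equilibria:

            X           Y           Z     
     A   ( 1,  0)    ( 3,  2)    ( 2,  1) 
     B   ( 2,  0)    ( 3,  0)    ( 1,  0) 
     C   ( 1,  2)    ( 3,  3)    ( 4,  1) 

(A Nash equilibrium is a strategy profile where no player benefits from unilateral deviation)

Nash equilibrium: (A, Y), (B, X), (B, Y), (C, Y)

Work:
Best responses:
  P1 vs X: payoffs [1, 2, 1] → best response B (payoff 2)
  P1 vs Y: payoffs [3, 3, 3] → best response A/B/C (payoff 3)
  P1 vs Z: payoffs [2, 1, 4] → best response C (payoff 4)
  P2 vs A: payoffs [0, 2, 1] → best response Y (payoff 2)
  P2 vs B: payoffs [0, 0, 0] → best response X/Y/Z (payoff 0)
  P2 vs C: payoffs [2, 3, 1] → best response Y (payoff 3)
Mutual best responses: (A,Y), (B,X), (B,Y), (C,Y) → Nash equilibria.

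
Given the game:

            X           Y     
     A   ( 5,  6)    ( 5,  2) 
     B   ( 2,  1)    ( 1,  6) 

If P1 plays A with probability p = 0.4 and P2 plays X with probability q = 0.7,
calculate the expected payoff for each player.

E[P1] = 3.02, E[P2] = 3.42

Work:
E[P1] = p·q·π₁(A,X) + p·(1-q)·π₁(A,Y) + (1-p)·q·π₁(B,X) + (1-p)·(1-q)·π₁(B,Y)
= 0.4·0.7·5 + 0.4·0.3·5 + 0.6·0.7·2 + 0.6·0.3·1
= 3.02

E[P2] = 3.42 (similar calculation)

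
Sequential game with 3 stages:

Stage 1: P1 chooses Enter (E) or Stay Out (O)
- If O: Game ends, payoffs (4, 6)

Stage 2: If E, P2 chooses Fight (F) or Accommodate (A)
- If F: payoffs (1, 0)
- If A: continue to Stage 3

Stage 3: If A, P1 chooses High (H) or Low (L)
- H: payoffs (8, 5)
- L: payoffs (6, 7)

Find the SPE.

SPE: (E, A, H); Outcome (8, 5)

Work:
Stage 3: P1 chooses H (8 vs 6)
Stage 2: P2: F->0, A->5 (anticipating H). Choose A
Stage 1: P1: O->4, E->8 (anticipating A, H). Choose E
SPE path: E -> A -> H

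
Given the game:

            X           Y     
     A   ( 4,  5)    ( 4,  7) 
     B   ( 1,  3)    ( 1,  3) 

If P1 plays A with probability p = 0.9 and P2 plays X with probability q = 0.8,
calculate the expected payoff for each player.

E[P1] = 3.7, E[P2] = 5.16

Work:
E[P1] = p·q·π₁(A,X) + p·(1-q)·π₁(A,Y) + (1-p)·q·π₁(B,X) + (1-p)·(1-q)·π₁(B,Y)
= 0.9·0.8·4 + 0.9·0.2·4 + 0.1·0.8·1 + 0.1·0.2·1
= 3.7

E[P2] = 5.16 (similar calculation)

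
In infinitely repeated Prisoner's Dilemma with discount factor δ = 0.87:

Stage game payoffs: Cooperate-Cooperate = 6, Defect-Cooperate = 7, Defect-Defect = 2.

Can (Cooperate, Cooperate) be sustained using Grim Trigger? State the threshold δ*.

δ* = 0.2; since δ = 0.87 ≥ 0.2, cooperation can be sustained

Work:
For Grim Trigger:
Cooperate forever: 6/(1-δ)
Defect then punished: 7 + 2·δ/(1-δ)
Need: 6/(1-δ) ≥ 7 + 2·δ/(1-δ)
Solving: δ ≥ (T-R)/(T-P) = (7-6)/(7-2) = 0.2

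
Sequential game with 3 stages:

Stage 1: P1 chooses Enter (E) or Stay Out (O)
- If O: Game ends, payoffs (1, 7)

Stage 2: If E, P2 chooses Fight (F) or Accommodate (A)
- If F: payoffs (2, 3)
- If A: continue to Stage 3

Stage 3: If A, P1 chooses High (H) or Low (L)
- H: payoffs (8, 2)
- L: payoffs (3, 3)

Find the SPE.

SPE: (E, F, H); Outcome (2, 3)

Work:
Stage 3: P1 chooses H (8 vs 3)
Stage 2: P2: F->3, A->2 (anticipating H). Choose F
Stage 1: P1: O->1, E->2 (anticipating F, H). Choose E
SPE path: E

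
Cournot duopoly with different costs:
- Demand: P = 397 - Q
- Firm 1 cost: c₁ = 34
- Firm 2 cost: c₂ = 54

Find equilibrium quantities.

q₁* = 127.67, q₂* = 107.67

Work:
Reaction: q₁ = (397 - 34 - q₂)/2
Reaction: q₂ = (397 - 54 - q₁)/2
Solve simultaneously:
q₁* = (397 - 2×34 + 54)/3 = 127.67
q₂* = (397 - 2×54 + 34)/3 = 107.67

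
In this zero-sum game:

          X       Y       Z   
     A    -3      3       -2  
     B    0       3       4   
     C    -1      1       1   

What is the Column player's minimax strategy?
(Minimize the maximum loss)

Column should play X, value = 0

Work:
Column player minimizes Row's maximum payoff:
Column X: max payoff to Row = 0
Column Y: max payoff to Row = 3
Column Z: max payoff to Row = 4
Minimum is 0, achieved by column X.
Minimax strategy: X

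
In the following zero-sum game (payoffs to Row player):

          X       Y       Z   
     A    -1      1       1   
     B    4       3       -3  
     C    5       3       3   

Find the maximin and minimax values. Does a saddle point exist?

Maximin = 3, Minimax = 3, Saddle: True

Work:
Row minimums: [-1, -3, 3] → maximin = 3
Column maximums: [5, 3, 3] → minimax = 3
Saddle point exists! Game value = 3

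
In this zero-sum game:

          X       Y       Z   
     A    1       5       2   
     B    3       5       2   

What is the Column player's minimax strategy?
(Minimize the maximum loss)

Column should play Z, value = 2

Work:
Column player minimizes Row's maximum payoff:
Column X: max payoff to Row = 3
Column Y: max payoff to Row = 5
Column Z: max payoff to Row = 2
Minimum is 2, achieved by column Z.
Minimax strategy: Z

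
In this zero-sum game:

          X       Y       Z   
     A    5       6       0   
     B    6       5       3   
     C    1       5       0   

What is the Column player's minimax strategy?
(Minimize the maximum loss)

Column should play Z, value = 3

Work:
Column player minimizes Row's maximum payoff:
Column X: max payoff to Row = 6
Column Y: max payoff to Row = 6
Column Z: max payoff to Row = 3
Minimum is 3, achieved by column Z.
Minimax strategy: Z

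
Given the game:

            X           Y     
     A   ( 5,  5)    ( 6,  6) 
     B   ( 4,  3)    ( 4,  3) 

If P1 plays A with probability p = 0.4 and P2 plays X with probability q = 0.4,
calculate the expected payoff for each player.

E[P1] = 4.64, E[P2] = 4.04

Work:
E[P1] = p·q·π₁(A,X) + p·(1-q)·π₁(A,Y) + (1-p)·q·π₁(B,X) + (1-p)·(1-q)·π₁(B,Y)
= 0.4·0.4·5 + 0.4·0.6·6 + 0.6·0.4·4 + 0.6·0.6·4
= 4.64

E[P2] = 4.04 (similar calculation)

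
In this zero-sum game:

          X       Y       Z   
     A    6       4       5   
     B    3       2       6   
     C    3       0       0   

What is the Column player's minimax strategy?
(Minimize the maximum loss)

Column should play Y, value = 4

Work:
Column player minimizes Row's maximum payoff:
Column X: max payoff to Row = 6
Column Y: max payoff to Row = 4
Column Z: max payoff to Row = 6
Minimum is 4, achieved by column Y.
Minimax strategy: Y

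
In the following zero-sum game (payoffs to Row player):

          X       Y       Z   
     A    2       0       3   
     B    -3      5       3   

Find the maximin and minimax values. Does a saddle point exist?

Maximin = 0, Minimax = 2, Saddle: False

Work:
Row minimums: [0, -3] → maximin = 0
Column maximums: [2, 5, 3] → minimax = 2
No saddle point (maximin ≠ minimax). Mixed strategy needed.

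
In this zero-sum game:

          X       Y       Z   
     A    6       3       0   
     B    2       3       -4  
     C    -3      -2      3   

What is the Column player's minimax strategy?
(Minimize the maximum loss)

Column should play Y or Z (all achieve the minimum), value = 3

Work:
Column player minimizes Row's maximum payoff:
Column X: max payoff to Row = 6
Column Y: max payoff to Row = 3
Column Z: max payoff to Row = 3
Minimum is 3, achieved by columns Y, Z (tied).
Each of Y or Z is a minimax strategy.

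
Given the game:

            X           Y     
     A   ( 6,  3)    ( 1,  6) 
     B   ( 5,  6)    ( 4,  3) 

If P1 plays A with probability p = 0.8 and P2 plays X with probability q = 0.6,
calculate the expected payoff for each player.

E[P1] = 4.12, E[P2] = 4.32

Work:
E[P1] = p·q·π₁(A,X) + p·(1-q)·π₁(A,Y) + (1-p)·q·π₁(B,X) + (1-p)·(1-q)·π₁(B,Y)
= 0.8·0.6·6 + 0.8·0.4·1 + 0.2·0.6·5 + 0.2·0.4·4
= 4.12

E[P2] = 4.32 (similar calculation)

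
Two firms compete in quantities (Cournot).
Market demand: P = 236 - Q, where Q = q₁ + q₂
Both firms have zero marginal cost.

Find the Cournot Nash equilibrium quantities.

q₁* = q₂* = 78.67; P* = 78.67

Work:
Profit: π_i = P·q_i = (a - q_i - q_j)·q_i
FOC: ∂π_i/∂q_i = a - 2q_i - q_j = 0
Reaction function: q_i = (236 - q_j)/2
Symmetry: q* = 236/3 = 78.67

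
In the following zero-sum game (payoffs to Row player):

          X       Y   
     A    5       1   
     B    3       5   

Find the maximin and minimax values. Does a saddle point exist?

Maximin = 3, Minimax = 5, Saddle: False

Work:
Row minimums: [1, 3] → maximin = 3
Column maximums: [5, 5] → minimax = 5
No saddle point (maximin ≠ minimax). Mixed strategy needed.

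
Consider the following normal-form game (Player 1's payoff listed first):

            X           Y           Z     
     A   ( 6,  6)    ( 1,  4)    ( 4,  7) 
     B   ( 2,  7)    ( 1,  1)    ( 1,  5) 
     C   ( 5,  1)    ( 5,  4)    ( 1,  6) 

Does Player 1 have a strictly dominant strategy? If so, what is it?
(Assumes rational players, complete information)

No strictly dominant strategy exists for Player 1

Work:
A strategy strictly dominates another if it gives a strictly higher payoff against every opponent action. Compare each pair of P1's strategies column-by-column:
  A vs B: [6 vs 2, 1 vs 1, 4 vs 1] → A does not strictly dominate B (column Y: 1 ≤ 1)
  A vs C: [6 vs 5, 1 vs 5, 4 vs 1] → A does not strictly dominate C (column Y: 1 ≤ 5)
  B vs A: [2 vs 6, 1 vs 1, 1 vs 4] → B does not strictly dominate A (column X: 2 ≤ 6)
  B vs C: [2 vs 5, 1 vs 5, 1 vs 1] → B does not strictly dominate C (column X: 2 ≤ 5)
  C vs A: [5 vs 6, 5 vs 1, 1 vs 4] → C does not strictly dominate A (column X: 5 ≤ 6)
  C vs B: [5 vs 2, 5 vs 1, 1 vs 1] → C does not strictly dominate B (column Z: 1 ≤ 1)
No single strategy strictly dominates all others → no strictly dominant strategy.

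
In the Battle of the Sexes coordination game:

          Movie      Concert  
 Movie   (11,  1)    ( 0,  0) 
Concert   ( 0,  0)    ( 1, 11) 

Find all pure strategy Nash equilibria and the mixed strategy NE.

Pure NE: (Movie, Movie) and (Concert, Concert); Mixed NE: p = 0.9167, q = 0.0833

Work:
Check pure NE:
(Movie, Movie): (11, 1) - no unilateral deviation beneficial
(Concert, Concert): (1, 11) - no unilateral deviation beneficial
Mixed NE: P1 plays Movie with p = 0.9167, P2 plays Movie with q = 0.0833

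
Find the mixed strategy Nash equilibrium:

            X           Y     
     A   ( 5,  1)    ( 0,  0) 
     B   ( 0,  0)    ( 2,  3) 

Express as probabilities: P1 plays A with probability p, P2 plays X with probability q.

p = 0.75, q = 0.2857

Work:
Find probabilities that make opponent indifferent:
P2 chooses q to make P1 indifferent between A and B
P1 chooses p to make P2 indifferent between X and Y
Mixed NE: P1 plays (A: 0.75, B: 0.25), P2 plays (X: 0.2857, Y: 0.7143)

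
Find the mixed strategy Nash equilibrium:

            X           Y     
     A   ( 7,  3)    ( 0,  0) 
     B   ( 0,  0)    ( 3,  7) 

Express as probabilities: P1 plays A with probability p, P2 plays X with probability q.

p = 0.7, q = 0.3

Work:
Find probabilities that make opponent indifferent:
P2 chooses q to make P1 indifferent between A and B
P1 chooses p to make P2 indifferent between X and Y
Mixed NE: P1 plays (A: 0.7, B: 0.3), P2 plays (X: 0.3, Y: 0.7)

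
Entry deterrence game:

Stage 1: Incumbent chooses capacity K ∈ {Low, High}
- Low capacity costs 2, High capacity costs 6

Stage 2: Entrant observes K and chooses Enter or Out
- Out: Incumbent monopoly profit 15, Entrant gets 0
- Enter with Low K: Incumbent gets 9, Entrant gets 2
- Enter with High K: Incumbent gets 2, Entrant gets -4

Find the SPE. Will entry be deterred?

SPE: (High, Enter|Low, Out|High); Entry deterred. Incumbent net profit = 9

Work:
After Low K: Entrant enters (2 > 0)
After High K: Entrant stays out (-4 < 0)
Incumbent: Low → 9−2=7, High → 15−6=9
Incumbent chooses High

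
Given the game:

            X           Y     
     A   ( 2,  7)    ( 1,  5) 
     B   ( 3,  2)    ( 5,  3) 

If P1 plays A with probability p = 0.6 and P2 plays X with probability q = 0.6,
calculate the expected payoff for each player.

E[P1] = 2.48, E[P2] = 4.68

Work:
E[P1] = p·q·π₁(A,X) + p·(1-q)·π₁(A,Y) + (1-p)·q·π₁(B,X) + (1-p)·(1-q)·π₁(B,Y)
= 0.6·0.6·2 + 0.6·0.4·1 + 0.4·0.6·3 + 0.4·0.4·5
= 2.48

E[P2] = 4.68 (similar calculation)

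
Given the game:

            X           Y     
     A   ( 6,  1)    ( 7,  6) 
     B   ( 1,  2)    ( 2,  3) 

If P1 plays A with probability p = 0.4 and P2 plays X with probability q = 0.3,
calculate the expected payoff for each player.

E[P1] = 3.7, E[P2] = 3.42

Work:
E[P1] = p·q·π₁(A,X) + p·(1-q)·π₁(A,Y) + (1-p)·q·π₁(B,X) + (1-p)·(1-q)·π₁(B,Y)
= 0.4·0.3·6 + 0.4·0.7·7 + 0.6·0.3·1 + 0.6·0.7·2
= 3.7

E[P2] = 3.42 (similar calculation)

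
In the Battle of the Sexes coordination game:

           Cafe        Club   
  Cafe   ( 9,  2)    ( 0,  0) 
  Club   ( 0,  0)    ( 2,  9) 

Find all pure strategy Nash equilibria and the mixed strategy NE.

Pure NE: (Cafe, Cafe) and (Club, Club); Mixed NE: p = 0.8182, q = 0.1818

Work:
Check pure NE:
(Cafe, Cafe): (9, 2) - no unilateral deviation beneficial
(Club, Club): (2, 9) - no unilateral deviation beneficial
Mixed NE: P1 plays Cafe with p = 0.8182, P2 plays Cafe with q = 0.1818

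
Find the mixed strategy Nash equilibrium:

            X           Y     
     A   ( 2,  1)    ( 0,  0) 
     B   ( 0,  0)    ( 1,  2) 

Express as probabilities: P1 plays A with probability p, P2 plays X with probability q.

p = 0.6667, q = 0.3333

Work:
Find probabilities that make opponent indifferent:
P2 chooses q to make P1 indifferent between A and B
P1 chooses p to make P2 indifferent between X and Y
Mixed NE: P1 plays (A: 0.6667, B: 0.3333), P2 plays (X: 0.3333, Y: 0.6667)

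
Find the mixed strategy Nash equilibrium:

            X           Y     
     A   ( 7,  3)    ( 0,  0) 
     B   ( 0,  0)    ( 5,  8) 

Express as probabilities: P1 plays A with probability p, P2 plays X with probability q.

p = 0.7273, q = 0.4167

Work:
Find probabilities that make opponent indifferent:
P2 chooses q to make P1 indifferent between A and B
P1 chooses p to make P2 indifferent between X and Y
Mixed NE: P1 plays (A: 0.7273, B: 0.2727), P2 plays (X: 0.4167, Y: 0.5833)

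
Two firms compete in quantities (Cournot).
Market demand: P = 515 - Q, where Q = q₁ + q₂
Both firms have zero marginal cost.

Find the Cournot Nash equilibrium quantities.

q₁* = q₂* = 171.67; P* = 171.67

Work:
Profit: π_i = P·q_i = (a - q_i - q_j)·q_i
FOC: ∂π_i/∂q_i = a - 2q_i - q_j = 0
Reaction function: q_i = (515 - q_j)/2
Symmetry: q* = 515/3 = 171.67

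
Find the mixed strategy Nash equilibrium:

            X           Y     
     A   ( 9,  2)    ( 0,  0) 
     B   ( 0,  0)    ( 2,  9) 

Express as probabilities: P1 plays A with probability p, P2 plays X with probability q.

p = 0.8182, q = 0.1818

Work:
Find probabilities that make opponent indifferent:
P2 chooses q to make P1 indifferent between A and B
P1 chooses p to make P2 indifferent between X and Y
Mixed NE: P1 plays (A: 0.8182, B: 0.1818), P2 plays (X: 0.1818, Y: 0.8182)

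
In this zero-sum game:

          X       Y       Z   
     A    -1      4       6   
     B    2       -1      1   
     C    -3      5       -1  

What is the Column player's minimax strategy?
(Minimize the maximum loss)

Column should play X, value = 2

Work:
Column player minimizes Row's maximum payoff:
Column X: max payoff to Row = 2
Column Y: max payoff to Row = 5
Column Z: max payoff to Row = 6
Minimum is 2, achieved by column X.
Minimax strategy: X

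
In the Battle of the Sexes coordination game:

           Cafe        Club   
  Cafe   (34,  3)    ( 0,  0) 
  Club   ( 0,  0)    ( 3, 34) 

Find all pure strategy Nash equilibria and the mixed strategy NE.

Pure NE: (Cafe, Cafe) and (Club, Club); Mixed NE: p = 0.9189, q = 0.0811

Work:
Check pure NE:
(Cafe, Cafe): (34, 3) - no unilateral deviation beneficial
(Club, Club): (3, 34) - no unilateral deviation beneficial
Mixed NE: P1 plays Cafe with p = 0.9189, P2 plays Cafe with q = 0.0811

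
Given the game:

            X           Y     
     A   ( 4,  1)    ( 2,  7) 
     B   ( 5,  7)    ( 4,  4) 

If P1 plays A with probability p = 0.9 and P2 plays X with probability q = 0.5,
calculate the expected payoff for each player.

E[P1] = 3.15, E[P2] = 4.15

Work:
E[P1] = p·q·π₁(A,X) + p·(1-q)·π₁(A,Y) + (1-p)·q·π₁(B,X) + (1-p)·(1-q)·π₁(B,Y)
= 0.9·0.5·4 + 0.9·0.5·2 + 0.1·0.5·5 + 0.1·0.5·4
= 3.15

E[P2] = 4.15 (similar calculation)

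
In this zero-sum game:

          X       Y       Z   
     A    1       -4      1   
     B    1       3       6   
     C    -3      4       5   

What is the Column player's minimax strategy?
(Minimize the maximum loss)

Column should play X, value = 1

Work:
Column player minimizes Row's maximum payoff:
Column X: max payoff to Row = 1
Column Y: max payoff to Row = 4
Column Z: max payoff to Row = 6
Minimum is 1, achieved by column X.
Minimax strategy: X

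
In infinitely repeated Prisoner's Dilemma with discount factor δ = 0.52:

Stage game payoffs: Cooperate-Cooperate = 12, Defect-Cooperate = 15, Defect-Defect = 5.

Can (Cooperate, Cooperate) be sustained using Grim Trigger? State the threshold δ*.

δ* = 0.3; since δ = 0.52 ≥ 0.3, cooperation can be sustained

Work:
For Grim Trigger:
Cooperate forever: 12/(1-δ)
Defect then punished: 15 + 5·δ/(1-δ)
Need: 12/(1-δ) ≥ 15 + 5·δ/(1-δ)
Solving: δ ≥ (T-R)/(T-P) = (15-12)/(15-5) = 0.3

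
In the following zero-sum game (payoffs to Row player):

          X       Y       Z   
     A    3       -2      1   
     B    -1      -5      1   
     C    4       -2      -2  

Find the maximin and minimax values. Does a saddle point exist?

Maximin = -2, Minimax = -2, Saddle: True

Work:
Row minimums: [-2, -5, -2] → maximin = -2
Column maximums: [4, -2, 1] → minimax = -2
Saddle point exists! Game value = -2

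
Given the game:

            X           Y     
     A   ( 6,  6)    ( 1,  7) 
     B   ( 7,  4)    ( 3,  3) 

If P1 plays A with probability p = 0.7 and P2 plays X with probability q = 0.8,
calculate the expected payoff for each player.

E[P1] = 5.36, E[P2] = 5.48

Work:
E[P1] = p·q·π₁(A,X) + p·(1-q)·π₁(A,Y) + (1-p)·q·π₁(B,X) + (1-p)·(1-q)·π₁(B,Y)
= 0.7·0.8·6 + 0.7·0.2·1 + 0.3·0.8·7 + 0.3·0.2·3
= 5.36

E[P2] = 5.48 (similar calculation)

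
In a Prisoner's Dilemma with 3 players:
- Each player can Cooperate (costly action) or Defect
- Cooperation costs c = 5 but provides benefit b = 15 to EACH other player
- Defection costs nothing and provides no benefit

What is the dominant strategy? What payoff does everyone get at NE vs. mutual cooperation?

Dominant: Defect; NE payoff = 0; Coop payoff = 25

Work:
Defect dominates (saves cost c = 5, benefit to others is external)
NE: All defect → everyone gets 0
If all cooperate: each receives (2)×15 - 5 = 25
Social dilemma: 25 > 0 but NE gives 0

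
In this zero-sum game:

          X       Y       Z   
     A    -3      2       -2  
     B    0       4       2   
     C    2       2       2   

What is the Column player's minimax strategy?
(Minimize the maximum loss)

Column should play X or Z (all achieve the minimum), value = 2

Work:
Column player minimizes Row's maximum payoff:
Column X: max payoff to Row = 2
Column Y: max payoff to Row = 4
Column Z: max payoff to Row = 2
Minimum is 2, achieved by columns X, Z (tied).
Each of X or Z is a minimax strategy.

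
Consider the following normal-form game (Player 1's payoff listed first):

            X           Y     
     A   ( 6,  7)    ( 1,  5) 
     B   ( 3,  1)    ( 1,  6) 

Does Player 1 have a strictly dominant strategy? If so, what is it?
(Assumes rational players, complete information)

No strictly dominant strategy exists for Player 1

Work:
A strategy strictly dominates another if it gives a strictly higher payoff against every opponent action. Compare each pair of P1's strategies column-by-column:
  A vs B: [6 vs 3, 1 vs 1] → A does not strictly dominate B (column Y: 1 ≤ 1)
  B vs A: [3 vs 6, 1 vs 1] → B does not strictly dominate A (column X: 3 ≤ 6)
No single strategy strictly dominates all others → no strictly dominant strategy.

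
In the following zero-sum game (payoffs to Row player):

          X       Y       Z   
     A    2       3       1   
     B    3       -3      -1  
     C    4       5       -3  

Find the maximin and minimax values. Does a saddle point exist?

Maximin = 1, Minimax = 1, Saddle: True

Work:
Row minimums: [1, -3, -3] → maximin = 1
Column maximums: [4, 5, 1] → minimax = 1
Saddle point exists! Game value = 1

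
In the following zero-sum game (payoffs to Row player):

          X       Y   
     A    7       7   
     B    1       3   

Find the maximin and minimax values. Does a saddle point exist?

Maximin = 7, Minimax = 7, Saddle: True

Work:
Row minimums: [7, 1] → maximin = 7
Column maximums: [7, 7] → minimax = 7
Saddle point exists! Game value = 7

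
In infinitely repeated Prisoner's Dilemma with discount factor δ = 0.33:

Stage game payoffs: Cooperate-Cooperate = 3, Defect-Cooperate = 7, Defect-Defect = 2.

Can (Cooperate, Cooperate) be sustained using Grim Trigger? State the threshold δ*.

δ* = 0.8; since δ = 0.33 < 0.8, cooperation cannot be sustained

Work:
For Grim Trigger:
Cooperate forever: 3/(1-δ)
Defect then punished: 7 + 2·δ/(1-δ)
Need: 3/(1-δ) ≥ 7 + 2·δ/(1-δ)
Solving: δ ≥ (T-R)/(T-P) = (7-3)/(7-2) = 0.8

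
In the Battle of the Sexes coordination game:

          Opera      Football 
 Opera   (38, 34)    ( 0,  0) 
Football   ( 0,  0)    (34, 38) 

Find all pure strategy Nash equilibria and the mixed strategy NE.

Pure NE: (Opera, Opera) and (Football, Football); Mixed NE: p = 0.5278, q = 0.4722

Work:
Check pure NE:
(Opera, Opera): (38, 34) - no unilateral deviation beneficial
(Football, Football): (34, 38) - no unilateral deviation beneficial
Mixed NE: P1 plays Opera with p = 0.5278, P2 plays Opera with q = 0.4722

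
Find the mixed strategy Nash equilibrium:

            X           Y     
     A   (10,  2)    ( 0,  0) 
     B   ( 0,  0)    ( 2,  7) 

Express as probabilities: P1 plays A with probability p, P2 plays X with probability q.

p = 0.7778, q = 0.1667

Work:
Find probabilities that make opponent indifferent:
P2 chooses q to make P1 indifferent between A and B
P1 chooses p to make P2 indifferent between X and Y
Mixed NE: P1 plays (A: 0.7778, B: 0.2222), P2 plays (X: 0.1667, Y: 0.8333)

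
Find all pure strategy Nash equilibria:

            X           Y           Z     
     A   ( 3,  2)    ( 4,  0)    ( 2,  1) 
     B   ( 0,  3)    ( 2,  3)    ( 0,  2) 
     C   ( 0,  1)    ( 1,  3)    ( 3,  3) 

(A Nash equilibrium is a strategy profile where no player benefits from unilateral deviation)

Nash equilibrium: (A, X), (C, Z)

Work:
Best responses:
  P1 vs X: payoffs [3, 0, 0] → best response A (payoff 3)
  P1 vs Y: payoffs [4, 2, 1] → best response A (payoff 4)
  P1 vs Z: payoffs [2, 0, 3] → best response C (payoff 3)
  P2 vs A: payoffs [2, 0, 1] → best response X (payoff 2)
  P2 vs B: payoffs [3, 3, 2] → best response X/Y (payoff 3)
  P2 vs C: payoffs [1, 3, 3] → best response Y/Z (payoff 3)
Mutual best responses: (A,X), (C,Z) → Nash equilibria.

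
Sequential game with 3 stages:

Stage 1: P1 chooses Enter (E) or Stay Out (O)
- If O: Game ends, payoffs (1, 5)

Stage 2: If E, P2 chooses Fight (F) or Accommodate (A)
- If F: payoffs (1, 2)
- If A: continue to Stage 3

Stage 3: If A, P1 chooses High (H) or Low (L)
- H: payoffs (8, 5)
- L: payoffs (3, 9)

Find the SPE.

SPE: (E, A, H); Outcome (8, 5)

Work:
Stage 3: P1 chooses H (8 vs 3)
Stage 2: P2: F->2, A->5 (anticipating H). Choose A
Stage 1: P1: O->1, E->8 (anticipating A, H). Choose E
SPE path: E -> A -> H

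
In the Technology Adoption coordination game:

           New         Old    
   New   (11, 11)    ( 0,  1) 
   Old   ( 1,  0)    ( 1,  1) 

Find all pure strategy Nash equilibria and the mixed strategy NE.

Pure NE: (New, New) and (Old, Old); Mixed NE: p = 0.0909, q = 0.0909

Work:
Check pure NE:
(New, New): (11, 11) - no unilateral deviation beneficial
(Old, Old): (1, 1) - no unilateral deviation beneficial
Mixed NE: P1 plays New with p = 0.0909, P2 plays New with q = 0.0909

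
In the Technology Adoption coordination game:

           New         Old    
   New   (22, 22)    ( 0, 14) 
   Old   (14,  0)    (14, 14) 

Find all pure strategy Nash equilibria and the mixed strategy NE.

Pure NE: (New, New) and (Old, Old); Mixed NE: p = 0.6364, q = 0.6364

Work:
Check pure NE:
(New, New): (22, 22) - no unilateral deviation beneficial
(Old, Old): (14, 14) - no unilateral deviation beneficial
Mixed NE: P1 plays New with p = 0.6364, P2 plays New with q = 0.6364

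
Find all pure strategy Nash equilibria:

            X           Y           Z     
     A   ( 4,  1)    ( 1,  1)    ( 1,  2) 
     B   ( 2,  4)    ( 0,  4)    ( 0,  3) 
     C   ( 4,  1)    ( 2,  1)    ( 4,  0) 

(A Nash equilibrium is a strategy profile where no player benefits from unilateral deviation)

Nash equilibrium: (C, X), (C, Y)

Work:
Best responses:
  P1 vs X: payoffs [4, 2, 4] → best response A/C (payoff 4)
  P1 vs Y: payoffs [1, 0, 2] → best response C (payoff 2)
  P1 vs Z: payoffs [1, 0, 4] → best response C (payoff 4)
  P2 vs A: payoffs [1, 1, 2] → best response Z (payoff 2)
  P2 vs B: payoffs [4, 4, 3] → best response X/Y (payoff 4)
  P2 vs C: payoffs [1, 1, 0] → best response X/Y (payoff 1)
Mutual best responses: (C,X), (C,Y) → Nash equilibria.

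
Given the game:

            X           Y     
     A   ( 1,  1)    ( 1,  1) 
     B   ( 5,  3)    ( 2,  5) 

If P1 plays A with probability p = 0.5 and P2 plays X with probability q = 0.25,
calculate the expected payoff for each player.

E[P1] = 1.875, E[P2] = 2.75

Work:
E[P1] = p·q·π₁(A,X) + p·(1-q)·π₁(A,Y) + (1-p)·q·π₁(B,X) + (1-p)·(1-q)·π₁(B,Y)
= 0.5·0.25·1 + 0.5·0.75·1 + 0.5·0.25·5 + 0.5·0.75·2
= 1.875

E[P2] = 2.75 (similar calculation)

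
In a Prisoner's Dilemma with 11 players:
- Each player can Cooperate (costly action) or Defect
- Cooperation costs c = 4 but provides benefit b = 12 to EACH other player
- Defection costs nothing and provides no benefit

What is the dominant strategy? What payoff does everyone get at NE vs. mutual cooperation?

Dominant: Defect; NE payoff = 0; Coop payoff = 116

Work:
Defect dominates (saves cost c = 4, benefit to others is external)
NE: All defect → everyone gets 0
If all cooperate: each receives (10)×12 - 4 = 116
Social dilemma: 116 > 0 but NE gives 0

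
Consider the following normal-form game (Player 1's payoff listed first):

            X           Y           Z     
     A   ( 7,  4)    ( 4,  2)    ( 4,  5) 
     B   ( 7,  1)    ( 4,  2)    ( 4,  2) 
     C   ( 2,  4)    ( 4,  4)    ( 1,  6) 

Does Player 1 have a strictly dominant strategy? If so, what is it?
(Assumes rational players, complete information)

No strictly dominant strategy exists for Player 1

Work:
A strategy strictly dominates another if it gives a strictly higher payoff against every opponent action. Compare each pair of P1's strategies column-by-column:
  A vs B: [7 vs 7, 4 vs 4, 4 vs 4] → A does not strictly dominate B (column X: 7 ≤ 7)
  A vs C: [7 vs 2, 4 vs 4, 4 vs 1] → A does not strictly dominate C (column Y: 4 ≤ 4)
  B vs A: [7 vs 7, 4 vs 4, 4 vs 4] → B does not strictly dominate A (column X: 7 ≤ 7)
  B vs C: [7 vs 2, 4 vs 4, 4 vs 1] → B does not strictly dominate C (column Y: 4 ≤ 4)
  C vs A: [2 vs 7, 4 vs 4, 1 vs 4] → C does not strictly dominate A (column X: 2 ≤ 7)
  C vs B: [2 vs 7, 4 vs 4, 1 vs 4] → C does not strictly dominate B (column X: 2 ≤ 7)
No single strategy strictly dominates all others → no strictly dominant strategy.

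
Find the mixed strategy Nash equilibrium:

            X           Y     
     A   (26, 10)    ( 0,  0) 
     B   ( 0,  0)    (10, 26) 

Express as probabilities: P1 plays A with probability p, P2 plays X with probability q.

p = 0.7222, q = 0.2778

Work:
Find probabilities that make opponent indifferent:
P2 chooses q to make P1 indifferent between A and B
P1 chooses p to make P2 indifferent between X and Y
Mixed NE: P1 plays (A: 0.7222, B: 0.2778), P2 plays (X: 0.2778, Y: 0.7222)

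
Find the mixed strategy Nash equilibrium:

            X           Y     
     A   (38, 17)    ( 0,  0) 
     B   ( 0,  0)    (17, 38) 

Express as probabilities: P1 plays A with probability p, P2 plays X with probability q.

p = 0.6909, q = 0.3091

Work:
Find probabilities that make opponent indifferent:
P2 chooses q to make P1 indifferent between A and B
P1 chooses p to make P2 indifferent between X and Y
Mixed NE: P1 plays (A: 0.6909, B: 0.3091), P2 plays (X: 0.3091, Y: 0.6909)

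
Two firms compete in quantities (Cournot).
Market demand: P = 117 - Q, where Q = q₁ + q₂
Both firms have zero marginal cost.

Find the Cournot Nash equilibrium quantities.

q₁* = q₂* = 39.0; P* = 39.0

Work:
Profit: π_i = P·q_i = (a - q_i - q_j)·q_i
FOC: ∂π_i/∂q_i = a - 2q_i - q_j = 0
Reaction function: q_i = (117 - q_j)/2
Symmetry: q* = 117/3 = 39.0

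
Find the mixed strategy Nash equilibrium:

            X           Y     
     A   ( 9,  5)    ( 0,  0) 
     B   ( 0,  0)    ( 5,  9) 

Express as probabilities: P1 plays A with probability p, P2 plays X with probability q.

p = 0.6429, q = 0.3571

Work:
Find probabilities that make opponent indifferent:
P2 chooses q to make P1 indifferent between A and B
P1 chooses p to make P2 indifferent between X and Y
Mixed NE: P1 plays (A: 0.6429, B: 0.3571), P2 plays (X: 0.3571, Y: 0.6429)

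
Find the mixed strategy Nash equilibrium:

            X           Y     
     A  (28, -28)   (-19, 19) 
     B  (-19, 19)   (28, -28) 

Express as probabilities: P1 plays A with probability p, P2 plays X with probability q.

p = 0.5, q = 0.5

Work:
Find probabilities that make opponent indifferent:
P2 chooses q to make P1 indifferent between A and B
P1 chooses p to make P2 indifferent between X and Y
Mixed NE: P1 plays (A: 0.5, B: 0.5), P2 plays (X: 0.5, Y: 0.5)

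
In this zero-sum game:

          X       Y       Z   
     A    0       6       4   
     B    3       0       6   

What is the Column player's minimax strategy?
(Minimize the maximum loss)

Column should play X, value = 3

Work:
Column player minimizes Row's maximum payoff:
Column X: max payoff to Row = 3
Column Y: max payoff to Row = 6
Column Z: max payoff to Row = 6
Minimum is 3, achieved by column X.
Minimax strategy: X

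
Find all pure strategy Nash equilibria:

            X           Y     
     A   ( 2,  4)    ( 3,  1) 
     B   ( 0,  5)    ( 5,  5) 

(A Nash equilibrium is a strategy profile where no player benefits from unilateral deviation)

Nash equilibrium: (A, X), (B, Y)

Work:
Best responses:
  P1 vs X: payoffs [2, 0] → best response A (payoff 2)
  P1 vs Y: payoffs [3, 5] → best response B (payoff 5)
  P2 vs A: payoffs [4, 1] → best response X (payoff 4)
  P2 vs B: payoffs [5, 5] → best response X/Y (payoff 5)
Mutual best responses: (A,X), (B,Y) → Nash equilibria.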